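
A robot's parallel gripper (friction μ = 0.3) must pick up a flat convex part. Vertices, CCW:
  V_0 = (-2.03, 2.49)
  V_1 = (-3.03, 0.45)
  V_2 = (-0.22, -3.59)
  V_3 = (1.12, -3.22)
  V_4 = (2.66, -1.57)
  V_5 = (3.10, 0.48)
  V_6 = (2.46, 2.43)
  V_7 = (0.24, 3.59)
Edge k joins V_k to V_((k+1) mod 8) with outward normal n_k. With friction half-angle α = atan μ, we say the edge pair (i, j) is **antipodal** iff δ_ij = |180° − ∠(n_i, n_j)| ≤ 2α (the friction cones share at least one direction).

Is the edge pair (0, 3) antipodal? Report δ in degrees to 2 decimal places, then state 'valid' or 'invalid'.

α = atan 0.3 = 16.70°;  2α = 33.40°
edge 0: e_0 = (-1.00, -2.04);  n_0 = (-0.8979, +0.4402)
edge 3: e_3 = (+1.54, +1.65);  n_3 = (+0.7311, -0.6823)
∠(n_0, n_3) = 163.09°
δ = |180° − 163.09°| = 16.91°
16.91° ≤ 2α = 33.40°  →  valid

δ = 16.91°, valid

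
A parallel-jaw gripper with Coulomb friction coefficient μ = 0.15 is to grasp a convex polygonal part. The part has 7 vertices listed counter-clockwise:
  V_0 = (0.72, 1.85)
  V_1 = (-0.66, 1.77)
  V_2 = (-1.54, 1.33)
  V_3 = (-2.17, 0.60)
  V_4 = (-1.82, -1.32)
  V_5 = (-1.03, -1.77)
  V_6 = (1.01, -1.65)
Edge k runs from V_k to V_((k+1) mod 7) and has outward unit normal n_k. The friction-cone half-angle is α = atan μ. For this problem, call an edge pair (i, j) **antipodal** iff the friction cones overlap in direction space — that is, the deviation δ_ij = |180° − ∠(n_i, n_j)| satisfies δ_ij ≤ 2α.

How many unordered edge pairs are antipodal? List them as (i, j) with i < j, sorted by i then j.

count = 2; pairs: (0,5), (3,6)

α = atan 0.15 = 8.53°;  2α = 17.06°
n_0 = (-0.0579, +0.9983)
n_1 = (-0.4472, +0.8944)
n_2 = (-0.7571, +0.6533)
n_3 = (-0.9838, -0.1793)
n_4 = (-0.4950, -0.8689)
n_5 = (+0.0587, -0.9983)
n_6 = (+0.9966, +0.0826)
  (0,1): δ = 156.75°  ·
  (0,2): δ = 134.11°  ·
  (0,3): δ = 82.99°  ·
  (0,4): δ = 32.98°  ·
  (0,5): δ = 0.05°  ✓
  (0,6): δ = 91.42°  ·
  (1,2): δ = 157.36°  ·
  (1,3): δ = 106.23°  ·
  (1,4): δ = 56.23°  ·
  (1,5): δ = 23.20°  ·
  (1,6): δ = 68.17°  ·
  (2,3): δ = 128.87°  ·
  (2,4): δ = 78.87°  ·
  (2,5): δ = 45.84°  ·
  (2,6): δ = 45.53°  ·
  (3,4): δ = 130.00°  ·
  (3,5): δ = 96.96°  ·
  (3,6): δ = 5.59°  ✓
  (4,5): δ = 146.97°  ·
  (4,6): δ = 55.60°  ·
  (5,6): δ = 88.63°  ·
antipodal pairs: 2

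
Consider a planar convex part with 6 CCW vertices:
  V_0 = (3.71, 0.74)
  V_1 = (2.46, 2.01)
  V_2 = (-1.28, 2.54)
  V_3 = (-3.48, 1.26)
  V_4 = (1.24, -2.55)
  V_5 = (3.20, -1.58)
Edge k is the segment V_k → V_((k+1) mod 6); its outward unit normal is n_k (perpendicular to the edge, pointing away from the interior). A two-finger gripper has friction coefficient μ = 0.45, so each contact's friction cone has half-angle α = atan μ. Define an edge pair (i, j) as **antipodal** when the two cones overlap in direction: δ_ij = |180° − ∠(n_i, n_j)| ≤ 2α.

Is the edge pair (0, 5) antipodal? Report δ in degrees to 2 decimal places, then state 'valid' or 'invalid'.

δ = 123.06°, invalid

α = atan 0.45 = 24.23°;  2α = 48.46°
edge 0: e_0 = (-1.25, +1.27);  n_0 = (+0.7127, +0.7015)
edge 5: e_5 = (+0.51, +2.32);  n_5 = (+0.9767, -0.2147)
∠(n_0, n_5) = 56.94°
δ = |180° − 56.94°| = 123.06°
123.06° > 2α = 48.46°  →  invalid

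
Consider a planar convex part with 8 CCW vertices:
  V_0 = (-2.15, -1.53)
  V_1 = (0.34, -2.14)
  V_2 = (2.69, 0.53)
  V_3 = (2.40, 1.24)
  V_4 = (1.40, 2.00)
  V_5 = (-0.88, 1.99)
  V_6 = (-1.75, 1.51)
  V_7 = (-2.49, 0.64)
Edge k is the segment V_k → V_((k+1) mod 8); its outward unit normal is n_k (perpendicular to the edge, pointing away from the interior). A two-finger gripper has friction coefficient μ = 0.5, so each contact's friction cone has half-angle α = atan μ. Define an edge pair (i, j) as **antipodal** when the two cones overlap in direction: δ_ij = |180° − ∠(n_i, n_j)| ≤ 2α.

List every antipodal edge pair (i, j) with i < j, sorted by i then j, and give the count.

α = atan 0.5 = 26.57°;  2α = 53.13°
n_0 = (-0.2379, -0.9713)
n_1 = (+0.7507, -0.6607)
n_2 = (+0.9258, +0.3781)
n_3 = (+0.6051, +0.7962)
n_4 = (-0.0044, +1.0000)
n_5 = (-0.4831, +0.8756)
n_6 = (-0.7617, +0.6479)
n_7 = (-0.9879, -0.1548)
  (0,1): δ = 117.59°  ·
  (0,2): δ = 54.02°  ·
  (0,3): δ = 23.47°  ✓
  (0,4): δ = 14.02°  ✓
  (0,5): δ = 42.65°  ✓
  (0,6): δ = 63.38°  ·
  (0,7): δ = 112.67°  ·
  (1,2): δ = 116.43°  ·
  (1,3): δ = 85.88°  ·
  (1,4): δ = 48.40°  ✓
  (1,5): δ = 19.76°  ✓
  (1,6): δ = 0.97°  ✓
  (1,7): δ = 50.26°  ✓
  (2,3): δ = 149.45°  ·
  (2,4): δ = 111.97°  ·
  (2,5): δ = 83.33°  ·
  (2,6): δ = 62.60°  ·
  (2,7): δ = 13.31°  ✓
  (3,4): δ = 142.51°  ·
  (3,5): δ = 113.88°  ·
  (3,6): δ = 93.15°  ·
  (3,7): δ = 43.86°  ✓
  (4,5): δ = 151.36°  ·
  (4,6): δ = 130.63°  ·
  (4,7): δ = 81.35°  ·
  (5,6): δ = 159.27°  ·
  (5,7): δ = 109.98°  ·
  (6,7): δ = 130.71°  ·
antipodal pairs: 9

count = 9; pairs: (0,3), (0,4), (0,5), (1,4), (1,5), (1,6), (1,7), (2,7), (3,7)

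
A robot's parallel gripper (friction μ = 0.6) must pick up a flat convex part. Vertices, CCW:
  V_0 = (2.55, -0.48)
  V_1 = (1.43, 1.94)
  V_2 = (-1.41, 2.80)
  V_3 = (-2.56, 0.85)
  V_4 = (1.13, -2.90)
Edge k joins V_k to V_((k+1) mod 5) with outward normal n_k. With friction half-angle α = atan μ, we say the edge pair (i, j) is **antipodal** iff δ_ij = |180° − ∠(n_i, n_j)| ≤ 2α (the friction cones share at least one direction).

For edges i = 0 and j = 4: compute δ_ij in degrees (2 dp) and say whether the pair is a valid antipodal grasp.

α = atan 0.6 = 30.96°;  2α = 61.93°
edge 0: e_0 = (-1.12, +2.42);  n_0 = (+0.9075, +0.4200)
edge 4: e_4 = (+1.42, +2.42);  n_4 = (+0.8625, -0.5061)
∠(n_0, n_4) = 55.24°
δ = |180° − 55.24°| = 124.76°
124.76° > 2α = 61.93°  →  invalid

δ = 124.76°, invalid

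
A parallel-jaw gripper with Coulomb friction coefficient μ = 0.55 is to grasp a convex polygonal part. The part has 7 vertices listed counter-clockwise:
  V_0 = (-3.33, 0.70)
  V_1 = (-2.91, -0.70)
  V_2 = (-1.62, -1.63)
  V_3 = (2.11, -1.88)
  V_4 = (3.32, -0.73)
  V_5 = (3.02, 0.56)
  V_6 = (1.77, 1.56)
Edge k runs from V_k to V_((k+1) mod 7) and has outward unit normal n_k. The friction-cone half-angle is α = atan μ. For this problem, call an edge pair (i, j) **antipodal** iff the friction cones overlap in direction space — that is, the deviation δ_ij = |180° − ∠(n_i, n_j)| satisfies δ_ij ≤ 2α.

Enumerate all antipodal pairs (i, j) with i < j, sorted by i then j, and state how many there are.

count = 8; pairs: (0,4), (0,5), (1,4), (1,5), (1,6), (2,5), (2,6), (3,6)

α = atan 0.55 = 28.81°;  2α = 57.62°
n_0 = (-0.9578, -0.2873)
n_1 = (-0.5848, -0.8112)
n_2 = (-0.0669, -0.9978)
n_3 = (+0.6889, -0.7248)
n_4 = (+0.9740, +0.2265)
n_5 = (+0.6247, +0.7809)
n_6 = (-0.1663, +0.9861)
  (0,1): δ = 142.49°  ·
  (0,2): δ = 110.53°  ·
  (0,3): δ = 63.16°  ·
  (0,4): δ = 3.61°  ✓
  (0,5): δ = 34.64°  ✓
  (0,6): δ = 82.87°  ·
  (1,2): δ = 148.05°  ·
  (1,3): δ = 100.67°  ·
  (1,4): δ = 41.12°  ✓
  (1,5): δ = 2.87°  ✓
  (1,6): δ = 45.36°  ✓
  (2,3): δ = 132.62°  ·
  (2,4): δ = 73.07°  ·
  (2,5): δ = 34.83°  ✓
  (2,6): δ = 13.41°  ✓
  (3,4): δ = 120.45°  ·
  (3,5): δ = 82.20°  ·
  (3,6): δ = 33.97°  ✓
  (4,5): δ = 141.75°  ·
  (4,6): δ = 93.52°  ·
  (5,6): δ = 131.77°  ·
antipodal pairs: 8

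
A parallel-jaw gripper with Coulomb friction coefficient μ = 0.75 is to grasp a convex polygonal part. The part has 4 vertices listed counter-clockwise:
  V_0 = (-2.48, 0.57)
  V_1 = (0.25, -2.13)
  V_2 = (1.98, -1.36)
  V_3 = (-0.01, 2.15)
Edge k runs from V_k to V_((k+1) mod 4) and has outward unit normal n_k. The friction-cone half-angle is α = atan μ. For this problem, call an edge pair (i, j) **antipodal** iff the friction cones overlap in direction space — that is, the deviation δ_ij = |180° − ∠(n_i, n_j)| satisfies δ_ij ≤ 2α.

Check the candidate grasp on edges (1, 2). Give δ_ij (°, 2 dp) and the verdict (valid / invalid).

α = atan 0.75 = 36.87°;  2α = 73.74°
edge 1: e_1 = (+1.73, +0.77);  n_1 = (+0.4066, -0.9136)
edge 2: e_2 = (-1.99, +3.51);  n_2 = (+0.8699, +0.4932)
∠(n_1, n_2) = 95.56°
δ = |180° − 95.56°| = 84.44°
84.44° > 2α = 73.74°  →  invalid

δ = 84.44°, invalid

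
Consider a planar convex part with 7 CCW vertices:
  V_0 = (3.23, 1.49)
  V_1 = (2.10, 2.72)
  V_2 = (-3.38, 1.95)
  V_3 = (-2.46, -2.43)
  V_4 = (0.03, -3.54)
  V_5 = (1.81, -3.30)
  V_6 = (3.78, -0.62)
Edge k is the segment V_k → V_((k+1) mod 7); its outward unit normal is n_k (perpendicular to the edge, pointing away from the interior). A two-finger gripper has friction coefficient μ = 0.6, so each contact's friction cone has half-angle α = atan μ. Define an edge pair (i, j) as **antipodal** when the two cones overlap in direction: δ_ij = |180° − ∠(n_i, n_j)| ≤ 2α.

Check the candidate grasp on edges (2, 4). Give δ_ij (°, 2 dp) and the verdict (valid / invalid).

α = atan 0.6 = 30.96°;  2α = 61.93°
edge 2: e_2 = (+0.92, -4.38);  n_2 = (-0.9786, -0.2056)
edge 4: e_4 = (+1.78, +0.24);  n_4 = (+0.1336, -0.9910)
∠(n_2, n_4) = 85.82°
δ = |180° − 85.82°| = 94.18°
94.18° > 2α = 61.93°  →  invalid

δ = 94.18°, invalid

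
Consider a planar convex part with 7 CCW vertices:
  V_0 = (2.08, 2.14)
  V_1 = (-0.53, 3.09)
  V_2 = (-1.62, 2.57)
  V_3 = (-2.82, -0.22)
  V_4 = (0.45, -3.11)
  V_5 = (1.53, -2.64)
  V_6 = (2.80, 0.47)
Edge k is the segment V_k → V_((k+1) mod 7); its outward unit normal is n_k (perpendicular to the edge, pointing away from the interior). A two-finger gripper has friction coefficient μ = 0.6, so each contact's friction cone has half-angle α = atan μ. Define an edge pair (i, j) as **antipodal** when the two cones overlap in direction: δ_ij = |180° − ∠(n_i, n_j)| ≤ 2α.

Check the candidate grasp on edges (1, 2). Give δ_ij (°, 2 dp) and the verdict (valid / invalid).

δ = 138.78°, invalid

α = atan 0.6 = 30.96°;  2α = 61.93°
edge 1: e_1 = (-1.09, -0.52);  n_1 = (-0.4306, +0.9026)
edge 2: e_2 = (-1.20, -2.79);  n_2 = (-0.9186, +0.3951)
∠(n_1, n_2) = 41.22°
δ = |180° − 41.22°| = 138.78°
138.78° > 2α = 61.93°  →  invalid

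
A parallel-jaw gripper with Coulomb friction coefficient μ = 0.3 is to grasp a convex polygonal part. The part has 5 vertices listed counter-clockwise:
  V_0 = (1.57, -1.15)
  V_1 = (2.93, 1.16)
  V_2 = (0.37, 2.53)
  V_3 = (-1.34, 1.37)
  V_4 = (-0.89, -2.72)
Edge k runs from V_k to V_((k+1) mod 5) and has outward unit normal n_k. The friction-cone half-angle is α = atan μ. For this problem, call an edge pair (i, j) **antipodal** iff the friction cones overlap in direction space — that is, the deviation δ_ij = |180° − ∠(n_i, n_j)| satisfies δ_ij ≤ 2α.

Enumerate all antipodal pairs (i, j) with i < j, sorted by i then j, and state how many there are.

count = 2; pairs: (0,2), (2,4)

α = atan 0.3 = 16.70°;  2α = 33.40°
n_0 = (+0.8617, -0.5073)
n_1 = (+0.4718, +0.8817)
n_2 = (-0.5614, +0.8276)
n_3 = (-0.9940, -0.1094)
n_4 = (+0.5380, -0.8430)
  (0,1): δ = 87.67°  ·
  (0,2): δ = 25.36°  ✓
  (0,3): δ = 36.77°  ·
  (0,4): δ = 153.03°  ·
  (1,2): δ = 117.69°  ·
  (1,3): δ = 55.57°  ·
  (1,4): δ = 60.70°  ·
  (2,3): δ = 117.87°  ·
  (2,4): δ = 1.61°  ✓
  (3,4): δ = 63.73°  ·
antipodal pairs: 2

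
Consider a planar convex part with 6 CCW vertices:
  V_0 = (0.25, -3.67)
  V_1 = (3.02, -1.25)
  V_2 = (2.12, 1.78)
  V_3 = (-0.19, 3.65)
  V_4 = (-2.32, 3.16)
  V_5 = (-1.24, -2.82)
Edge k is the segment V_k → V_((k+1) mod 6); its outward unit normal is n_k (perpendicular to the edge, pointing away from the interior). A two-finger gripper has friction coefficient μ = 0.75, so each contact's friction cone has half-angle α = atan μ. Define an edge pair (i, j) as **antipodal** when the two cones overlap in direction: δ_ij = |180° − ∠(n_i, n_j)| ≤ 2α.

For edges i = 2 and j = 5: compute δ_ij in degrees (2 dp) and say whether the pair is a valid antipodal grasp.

α = atan 0.75 = 36.87°;  2α = 73.74°
edge 2: e_2 = (-2.31, +1.87);  n_2 = (+0.6292, +0.7772)
edge 5: e_5 = (+1.49, -0.85);  n_5 = (-0.4955, -0.8686)
∠(n_2, n_5) = 170.71°
δ = |180° − 170.71°| = 9.29°
9.29° ≤ 2α = 73.74°  →  valid

δ = 9.29°, valid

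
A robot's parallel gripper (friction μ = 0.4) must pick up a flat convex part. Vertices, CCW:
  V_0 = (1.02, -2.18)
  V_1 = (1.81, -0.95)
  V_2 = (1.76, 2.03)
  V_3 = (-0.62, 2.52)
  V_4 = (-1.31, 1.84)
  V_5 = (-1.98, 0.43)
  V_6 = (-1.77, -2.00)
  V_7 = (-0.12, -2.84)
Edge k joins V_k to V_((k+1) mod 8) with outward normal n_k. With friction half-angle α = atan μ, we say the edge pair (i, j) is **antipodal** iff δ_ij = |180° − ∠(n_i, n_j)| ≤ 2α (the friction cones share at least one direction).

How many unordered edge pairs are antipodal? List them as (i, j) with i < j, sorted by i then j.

count = 9; pairs: (0,3), (0,4), (0,5), (1,4), (1,5), (2,6), (2,7), (3,7), (4,7)

α = atan 0.4 = 21.80°;  2α = 43.60°
n_0 = (+0.8414, -0.5404)
n_1 = (+0.9999, +0.0168)
n_2 = (+0.2017, +0.9795)
n_3 = (-0.7019, +0.7122)
n_4 = (-0.9032, +0.4292)
n_5 = (-0.9963, -0.0861)
n_6 = (-0.4537, -0.8912)
n_7 = (+0.5010, -0.8654)
  (0,1): δ = 146.33°  ·
  (0,2): δ = 68.92°  ·
  (0,3): δ = 12.71°  ✓
  (0,4): δ = 7.30°  ✓
  (0,5): δ = 37.65°  ✓
  (0,6): δ = 95.73°  ·
  (0,7): δ = 152.78°  ·
  (1,2): δ = 102.59°  ·
  (1,3): δ = 46.38°  ·
  (1,4): δ = 26.38°  ✓
  (1,5): δ = 3.98°  ✓
  (1,6): δ = 62.06°  ·
  (1,7): δ = 119.11°  ·
  (2,3): δ = 123.78°  ·
  (2,4): δ = 103.78°  ·
  (2,5): δ = 73.43°  ·
  (2,6): δ = 15.35°  ✓
  (2,7): δ = 41.70°  ✓
  (3,4): δ = 160.00°  ·
  (3,5): δ = 129.64°  ·
  (3,6): δ = 71.56°  ·
  (3,7): δ = 14.51°  ✓
  (4,5): δ = 149.64°  ·
  (4,6): δ = 91.56°  ·
  (4,7): δ = 34.52°  ✓
  (5,6): δ = 121.92°  ·
  (5,7): δ = 64.87°  ·
  (6,7): δ = 122.95°  ·
antipodal pairs: 9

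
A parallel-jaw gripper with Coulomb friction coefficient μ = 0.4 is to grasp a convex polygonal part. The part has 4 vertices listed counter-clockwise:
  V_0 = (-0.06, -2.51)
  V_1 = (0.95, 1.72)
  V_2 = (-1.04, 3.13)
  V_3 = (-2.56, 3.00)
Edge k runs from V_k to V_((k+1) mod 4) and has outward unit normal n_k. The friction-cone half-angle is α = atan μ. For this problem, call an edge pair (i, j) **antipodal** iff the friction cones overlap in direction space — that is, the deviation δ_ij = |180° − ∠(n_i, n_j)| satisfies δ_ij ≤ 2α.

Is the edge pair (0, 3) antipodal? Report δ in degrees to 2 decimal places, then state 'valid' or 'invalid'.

α = atan 0.4 = 21.80°;  2α = 43.60°
edge 0: e_0 = (+1.01, +4.23);  n_0 = (+0.9727, -0.2322)
edge 3: e_3 = (+2.50, -5.51);  n_3 = (-0.9106, -0.4132)
∠(n_0, n_3) = 142.17°
δ = |180° − 142.17°| = 37.83°
37.83° ≤ 2α = 43.60°  →  valid

δ = 37.83°, valid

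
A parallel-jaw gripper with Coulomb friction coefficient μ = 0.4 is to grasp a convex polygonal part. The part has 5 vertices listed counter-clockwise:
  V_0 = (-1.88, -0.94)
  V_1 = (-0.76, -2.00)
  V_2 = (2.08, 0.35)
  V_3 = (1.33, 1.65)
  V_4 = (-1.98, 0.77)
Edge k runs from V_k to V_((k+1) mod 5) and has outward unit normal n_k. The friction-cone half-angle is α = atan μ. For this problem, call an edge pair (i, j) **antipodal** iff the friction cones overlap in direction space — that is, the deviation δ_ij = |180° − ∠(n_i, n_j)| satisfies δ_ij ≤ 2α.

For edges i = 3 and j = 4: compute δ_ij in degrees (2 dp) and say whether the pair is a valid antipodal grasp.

δ = 101.54°, invalid

α = atan 0.4 = 21.80°;  2α = 43.60°
edge 3: e_3 = (-3.31, -0.88);  n_3 = (-0.2569, +0.9664)
edge 4: e_4 = (+0.10, -1.71);  n_4 = (-0.9983, -0.0584)
∠(n_3, n_4) = 78.46°
δ = |180° − 78.46°| = 101.54°
101.54° > 2α = 43.60°  →  invalid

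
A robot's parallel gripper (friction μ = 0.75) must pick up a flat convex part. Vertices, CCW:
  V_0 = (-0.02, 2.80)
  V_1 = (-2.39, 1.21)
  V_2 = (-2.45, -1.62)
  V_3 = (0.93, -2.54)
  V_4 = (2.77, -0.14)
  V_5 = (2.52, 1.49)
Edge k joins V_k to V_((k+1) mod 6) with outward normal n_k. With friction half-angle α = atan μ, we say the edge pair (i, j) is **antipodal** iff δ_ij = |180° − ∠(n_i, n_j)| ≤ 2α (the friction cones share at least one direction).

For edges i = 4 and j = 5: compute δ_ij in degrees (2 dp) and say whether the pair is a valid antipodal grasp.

α = atan 0.75 = 36.87°;  2α = 73.74°
edge 4: e_4 = (-0.25, +1.63);  n_4 = (+0.9884, +0.1516)
edge 5: e_5 = (-2.54, +1.31);  n_5 = (+0.4584, +0.8888)
∠(n_4, n_5) = 54.00°
δ = |180° − 54.00°| = 126.00°
126.00° > 2α = 73.74°  →  invalid

δ = 126.00°, invalid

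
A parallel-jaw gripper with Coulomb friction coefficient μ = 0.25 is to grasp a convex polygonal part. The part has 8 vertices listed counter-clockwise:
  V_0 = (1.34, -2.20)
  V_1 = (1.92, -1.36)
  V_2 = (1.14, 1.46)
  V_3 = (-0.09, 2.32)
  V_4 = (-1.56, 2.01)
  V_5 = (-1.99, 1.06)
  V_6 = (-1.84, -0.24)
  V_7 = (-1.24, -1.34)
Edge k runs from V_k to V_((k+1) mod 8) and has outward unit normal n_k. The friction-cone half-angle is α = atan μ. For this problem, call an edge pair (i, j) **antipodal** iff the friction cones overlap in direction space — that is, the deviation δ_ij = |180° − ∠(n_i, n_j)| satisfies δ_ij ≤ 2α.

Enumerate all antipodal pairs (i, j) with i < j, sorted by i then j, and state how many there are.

count = 5; pairs: (0,4), (1,5), (1,6), (2,6), (2,7)

α = atan 0.25 = 14.04°;  2α = 28.07°
n_0 = (+0.8229, -0.5682)
n_1 = (+0.9638, +0.2666)
n_2 = (+0.5730, +0.8195)
n_3 = (-0.2063, +0.9785)
n_4 = (-0.9110, +0.4124)
n_5 = (-0.9934, -0.1146)
n_6 = (-0.8779, -0.4789)
n_7 = (-0.3162, -0.9487)
  (0,1): δ = 129.91°  ·
  (0,2): δ = 90.34°  ·
  (0,3): δ = 43.47°  ·
  (0,4): δ = 10.27°  ✓
  (0,5): δ = 41.21°  ·
  (0,6): δ = 63.23°  ·
  (0,7): δ = 106.19°  ·
  (1,2): δ = 140.42°  ·
  (1,3): δ = 93.55°  ·
  (1,4): δ = 39.81°  ·
  (1,5): δ = 8.88°  ✓
  (1,6): δ = 13.15°  ✓
  (1,7): δ = 56.10°  ·
  (2,3): δ = 133.13°  ·
  (2,4): δ = 79.39°  ·
  (2,5): δ = 48.46°  ·
  (2,6): δ = 26.43°  ✓
  (2,7): δ = 16.53°  ✓
  (3,4): δ = 126.26°  ·
  (3,5): δ = 95.33°  ·
  (3,6): δ = 73.30°  ·
  (3,7): δ = 30.34°  ·
  (4,5): δ = 149.07°  ·
  (4,6): δ = 127.04°  ·
  (4,7): δ = 84.08°  ·
  (5,6): δ = 157.97°  ·
  (5,7): δ = 115.02°  ·
  (6,7): δ = 137.05°  ·
antipodal pairs: 5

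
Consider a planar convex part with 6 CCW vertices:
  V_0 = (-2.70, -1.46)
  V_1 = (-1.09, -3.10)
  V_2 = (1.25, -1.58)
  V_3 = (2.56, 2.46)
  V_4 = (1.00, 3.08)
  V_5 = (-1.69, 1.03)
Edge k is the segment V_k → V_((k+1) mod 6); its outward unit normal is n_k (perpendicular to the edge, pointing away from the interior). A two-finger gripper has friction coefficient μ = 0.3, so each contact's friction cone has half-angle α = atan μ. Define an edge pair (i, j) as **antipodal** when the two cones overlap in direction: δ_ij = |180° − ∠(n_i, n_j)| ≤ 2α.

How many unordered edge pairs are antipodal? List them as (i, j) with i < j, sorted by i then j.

α = atan 0.3 = 16.70°;  2α = 33.40°
n_0 = (-0.7136, -0.7005)
n_1 = (+0.5447, -0.8386)
n_2 = (+0.9512, -0.3084)
n_3 = (+0.3693, +0.9293)
n_4 = (-0.6061, +0.7954)
n_5 = (-0.9267, +0.3759)
  (0,1): δ = 101.46°  ·
  (0,2): δ = 62.44°  ·
  (0,3): δ = 23.85°  ✓
  (0,4): δ = 82.84°  ·
  (0,5): δ = 113.45°  ·
  (1,2): δ = 140.97°  ·
  (1,3): δ = 54.68°  ·
  (1,4): δ = 4.30°  ✓
  (1,5): δ = 34.91°  ·
  (2,3): δ = 93.71°  ·
  (2,4): δ = 34.72°  ·
  (2,5): δ = 4.11°  ✓
  (3,4): δ = 121.01°  ·
  (3,5): δ = 90.40°  ·
  (4,5): δ = 149.39°  ·
antipodal pairs: 3

count = 3; pairs: (0,3), (1,4), (2,5)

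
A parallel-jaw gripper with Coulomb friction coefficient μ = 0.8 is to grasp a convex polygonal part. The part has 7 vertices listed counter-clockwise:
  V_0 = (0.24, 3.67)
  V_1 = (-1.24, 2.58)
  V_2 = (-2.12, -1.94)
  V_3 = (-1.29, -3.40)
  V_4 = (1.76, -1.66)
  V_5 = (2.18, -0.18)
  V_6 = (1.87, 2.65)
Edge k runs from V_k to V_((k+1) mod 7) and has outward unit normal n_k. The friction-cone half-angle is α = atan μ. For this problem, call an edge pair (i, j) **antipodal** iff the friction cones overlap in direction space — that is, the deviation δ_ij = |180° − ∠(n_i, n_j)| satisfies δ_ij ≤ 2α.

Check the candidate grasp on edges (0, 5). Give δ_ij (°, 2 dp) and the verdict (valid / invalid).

δ = 59.88°, valid

α = atan 0.8 = 38.66°;  2α = 77.32°
edge 0: e_0 = (-1.48, -1.09);  n_0 = (-0.5930, +0.8052)
edge 5: e_5 = (-0.31, +2.83);  n_5 = (+0.9941, +0.1089)
∠(n_0, n_5) = 120.12°
δ = |180° − 120.12°| = 59.88°
59.88° ≤ 2α = 77.32°  →  valid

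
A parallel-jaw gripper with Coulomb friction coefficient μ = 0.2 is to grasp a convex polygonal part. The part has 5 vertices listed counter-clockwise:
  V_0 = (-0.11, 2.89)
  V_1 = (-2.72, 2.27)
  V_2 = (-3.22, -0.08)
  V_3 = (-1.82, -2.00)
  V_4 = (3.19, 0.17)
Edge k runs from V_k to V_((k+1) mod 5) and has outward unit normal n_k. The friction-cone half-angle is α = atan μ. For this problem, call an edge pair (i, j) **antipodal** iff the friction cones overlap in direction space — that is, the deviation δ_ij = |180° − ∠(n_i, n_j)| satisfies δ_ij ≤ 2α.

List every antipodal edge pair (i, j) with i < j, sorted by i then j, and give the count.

α = atan 0.2 = 11.31°;  2α = 22.62°
n_0 = (-0.2311, +0.9729)
n_1 = (-0.9781, +0.2081)
n_2 = (-0.8080, -0.5892)
n_3 = (+0.3975, -0.9176)
n_4 = (+0.6360, +0.7717)
  (0,1): δ = 115.37°  ·
  (0,2): δ = 67.26°  ·
  (0,3): δ = 10.06°  ✓
  (0,4): δ = 127.14°  ·
  (1,2): δ = 131.89°  ·
  (1,3): δ = 54.57°  ·
  (1,4): δ = 62.51°  ·
  (2,3): δ = 102.68°  ·
  (2,4): δ = 14.40°  ✓
  (3,4): δ = 62.92°  ·
antipodal pairs: 2

count = 2; pairs: (0,3), (2,4)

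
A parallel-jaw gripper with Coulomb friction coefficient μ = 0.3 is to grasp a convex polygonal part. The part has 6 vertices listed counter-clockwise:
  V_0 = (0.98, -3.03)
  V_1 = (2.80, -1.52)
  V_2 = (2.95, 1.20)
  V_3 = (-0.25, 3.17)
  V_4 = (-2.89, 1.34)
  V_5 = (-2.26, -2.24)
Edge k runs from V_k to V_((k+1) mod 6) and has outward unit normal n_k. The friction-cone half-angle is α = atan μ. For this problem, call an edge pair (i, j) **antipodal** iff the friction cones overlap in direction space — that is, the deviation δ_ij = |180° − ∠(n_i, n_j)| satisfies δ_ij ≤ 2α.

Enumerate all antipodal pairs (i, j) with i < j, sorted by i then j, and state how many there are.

count = 3; pairs: (0,3), (1,4), (2,5)

α = atan 0.3 = 16.70°;  2α = 33.40°
n_0 = (+0.6385, -0.7696)
n_1 = (+0.9985, -0.0551)
n_2 = (+0.5242, +0.8516)
n_3 = (-0.5697, +0.8219)
n_4 = (-0.9849, -0.1733)
n_5 = (-0.2369, -0.9715)
  (0,1): δ = 132.84°  ·
  (0,2): δ = 71.30°  ·
  (0,3): δ = 4.95°  ✓
  (0,4): δ = 60.30°  ·
  (0,5): δ = 126.62°  ·
  (1,2): δ = 118.46°  ·
  (1,3): δ = 52.11°  ·
  (1,4): δ = 13.14°  ✓
  (1,5): δ = 79.45°  ·
  (2,3): δ = 113.65°  ·
  (2,4): δ = 48.40°  ·
  (2,5): δ = 17.91°  ✓
  (3,4): δ = 114.75°  ·
  (3,5): δ = 48.43°  ·
  (4,5): δ = 113.68°  ·
antipodal pairs: 3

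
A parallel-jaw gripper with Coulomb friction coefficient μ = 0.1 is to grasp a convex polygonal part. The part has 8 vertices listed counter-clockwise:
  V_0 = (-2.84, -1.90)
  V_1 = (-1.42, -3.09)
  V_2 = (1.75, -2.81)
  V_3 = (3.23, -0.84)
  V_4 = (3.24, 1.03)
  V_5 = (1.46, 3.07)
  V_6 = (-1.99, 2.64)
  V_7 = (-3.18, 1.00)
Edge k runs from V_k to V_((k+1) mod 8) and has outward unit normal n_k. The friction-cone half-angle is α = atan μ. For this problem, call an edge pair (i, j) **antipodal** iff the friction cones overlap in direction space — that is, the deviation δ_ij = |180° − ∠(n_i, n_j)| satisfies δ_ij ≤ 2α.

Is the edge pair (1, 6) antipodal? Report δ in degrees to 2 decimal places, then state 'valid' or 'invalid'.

α = atan 0.1 = 5.71°;  2α = 11.42°
edge 1: e_1 = (+3.17, +0.28);  n_1 = (+0.0880, -0.9961)
edge 6: e_6 = (-1.19, -1.64);  n_6 = (-0.8094, +0.5873)
∠(n_1, n_6) = 131.01°
δ = |180° − 131.01°| = 48.99°
48.99° > 2α = 11.42°  →  invalid

δ = 48.99°, invalid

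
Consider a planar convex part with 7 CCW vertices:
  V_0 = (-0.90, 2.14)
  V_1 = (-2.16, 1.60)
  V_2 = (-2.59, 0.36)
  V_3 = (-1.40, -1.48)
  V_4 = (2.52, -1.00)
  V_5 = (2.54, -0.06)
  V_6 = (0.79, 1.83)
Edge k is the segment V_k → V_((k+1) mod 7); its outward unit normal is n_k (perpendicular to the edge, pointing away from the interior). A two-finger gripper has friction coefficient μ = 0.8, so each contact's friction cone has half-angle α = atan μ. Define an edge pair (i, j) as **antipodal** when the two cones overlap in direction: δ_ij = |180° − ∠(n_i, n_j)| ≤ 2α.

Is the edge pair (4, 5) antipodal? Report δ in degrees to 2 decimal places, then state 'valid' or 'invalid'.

α = atan 0.8 = 38.66°;  2α = 77.32°
edge 4: e_4 = (+0.02, +0.94);  n_4 = (+0.9998, -0.0213)
edge 5: e_5 = (-1.75, +1.89);  n_5 = (+0.7338, +0.6794)
∠(n_4, n_5) = 44.02°
δ = |180° − 44.02°| = 135.98°
135.98° > 2α = 77.32°  →  invalid

δ = 135.98°, invalid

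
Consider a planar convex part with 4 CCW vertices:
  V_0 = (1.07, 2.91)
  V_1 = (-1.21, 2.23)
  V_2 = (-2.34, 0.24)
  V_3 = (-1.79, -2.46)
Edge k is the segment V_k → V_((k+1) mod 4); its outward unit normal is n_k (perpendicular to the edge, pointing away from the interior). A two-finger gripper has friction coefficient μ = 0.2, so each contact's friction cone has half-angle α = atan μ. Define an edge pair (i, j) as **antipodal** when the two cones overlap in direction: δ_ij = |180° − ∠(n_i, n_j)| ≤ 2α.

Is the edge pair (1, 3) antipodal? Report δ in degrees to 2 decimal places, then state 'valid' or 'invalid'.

α = atan 0.2 = 11.31°;  2α = 22.62°
edge 1: e_1 = (-1.13, -1.99);  n_1 = (-0.8696, +0.4938)
edge 3: e_3 = (+2.86, +5.37);  n_3 = (+0.8826, -0.4701)
∠(n_1, n_3) = 178.45°
δ = |180° − 178.45°| = 1.55°
1.55° ≤ 2α = 22.62°  →  valid

δ = 1.55°, valid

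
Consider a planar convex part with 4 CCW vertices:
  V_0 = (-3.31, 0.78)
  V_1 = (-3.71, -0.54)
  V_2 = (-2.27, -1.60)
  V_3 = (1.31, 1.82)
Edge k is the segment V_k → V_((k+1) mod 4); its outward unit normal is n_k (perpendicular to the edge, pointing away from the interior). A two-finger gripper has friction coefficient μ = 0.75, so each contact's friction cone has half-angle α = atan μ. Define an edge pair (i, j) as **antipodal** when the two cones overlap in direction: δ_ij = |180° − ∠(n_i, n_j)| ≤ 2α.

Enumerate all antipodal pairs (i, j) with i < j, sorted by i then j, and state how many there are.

count = 3; pairs: (0,2), (1,3), (2,3)

α = atan 0.75 = 36.87°;  2α = 73.74°
n_0 = (-0.9570, +0.2900)
n_1 = (-0.5928, -0.8053)
n_2 = (+0.6908, -0.7231)
n_3 = (-0.2196, +0.9756)
  (0,1): δ = 109.50°  ·
  (0,2): δ = 29.45°  ✓
  (0,3): δ = 119.54°  ·
  (1,2): δ = 99.95°  ·
  (1,3): δ = 49.04°  ✓
  (2,3): δ = 31.00°  ✓
antipodal pairs: 3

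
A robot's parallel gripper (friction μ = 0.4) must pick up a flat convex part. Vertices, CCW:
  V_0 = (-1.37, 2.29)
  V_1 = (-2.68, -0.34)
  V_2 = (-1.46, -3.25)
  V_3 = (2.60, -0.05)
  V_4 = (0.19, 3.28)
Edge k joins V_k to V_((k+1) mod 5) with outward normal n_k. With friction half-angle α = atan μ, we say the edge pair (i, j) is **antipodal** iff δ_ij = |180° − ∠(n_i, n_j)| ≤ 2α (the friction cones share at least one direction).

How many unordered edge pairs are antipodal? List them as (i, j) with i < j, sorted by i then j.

count = 3; pairs: (0,2), (1,3), (2,4)

α = atan 0.4 = 21.80°;  2α = 43.60°
n_0 = (-0.8951, +0.4459)
n_1 = (-0.9222, -0.3866)
n_2 = (+0.6190, -0.7854)
n_3 = (+0.8101, +0.5863)
n_4 = (-0.5358, +0.8443)
  (0,1): δ = 130.78°  ·
  (0,2): δ = 25.28°  ✓
  (0,3): δ = 62.37°  ·
  (0,4): δ = 148.88°  ·
  (1,2): δ = 74.50°  ·
  (1,3): δ = 13.15°  ✓
  (1,4): δ = 99.65°  ·
  (2,3): δ = 92.35°  ·
  (2,4): δ = 5.84°  ✓
  (3,4): δ = 93.49°  ·
antipodal pairs: 3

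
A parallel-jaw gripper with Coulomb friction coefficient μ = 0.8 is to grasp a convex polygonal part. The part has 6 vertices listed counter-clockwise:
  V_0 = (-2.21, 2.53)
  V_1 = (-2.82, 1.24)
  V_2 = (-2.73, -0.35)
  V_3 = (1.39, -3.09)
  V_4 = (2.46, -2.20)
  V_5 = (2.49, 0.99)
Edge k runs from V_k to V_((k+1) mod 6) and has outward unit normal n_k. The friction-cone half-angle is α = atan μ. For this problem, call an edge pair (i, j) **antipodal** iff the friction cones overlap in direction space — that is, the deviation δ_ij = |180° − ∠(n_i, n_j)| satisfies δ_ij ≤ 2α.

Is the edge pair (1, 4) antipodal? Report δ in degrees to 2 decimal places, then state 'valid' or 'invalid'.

α = atan 0.8 = 38.66°;  2α = 77.32°
edge 1: e_1 = (+0.09, -1.59);  n_1 = (-0.9984, -0.0565)
edge 4: e_4 = (+0.03, +3.19);  n_4 = (+1.0000, -0.0094)
∠(n_1, n_4) = 176.22°
δ = |180° − 176.22°| = 3.78°
3.78° ≤ 2α = 77.32°  →  valid

δ = 3.78°, valid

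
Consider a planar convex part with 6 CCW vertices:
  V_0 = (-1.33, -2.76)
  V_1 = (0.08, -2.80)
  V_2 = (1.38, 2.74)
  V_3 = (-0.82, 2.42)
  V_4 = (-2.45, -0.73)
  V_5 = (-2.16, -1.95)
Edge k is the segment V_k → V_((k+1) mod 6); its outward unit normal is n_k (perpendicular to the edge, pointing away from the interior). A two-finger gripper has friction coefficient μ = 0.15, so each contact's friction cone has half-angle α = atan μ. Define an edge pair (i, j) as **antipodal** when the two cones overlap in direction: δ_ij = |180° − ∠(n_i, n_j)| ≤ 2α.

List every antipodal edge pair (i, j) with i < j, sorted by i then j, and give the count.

α = atan 0.15 = 8.53°;  2α = 17.06°
n_0 = (-0.0284, -0.9996)
n_1 = (+0.9736, -0.2285)
n_2 = (-0.1439, +0.9896)
n_3 = (-0.8881, +0.4596)
n_4 = (-0.9729, -0.2313)
n_5 = (-0.6984, -0.7157)
  (0,1): δ = 101.58°  ·
  (0,2): δ = 9.90°  ✓
  (0,3): δ = 64.27°  ·
  (0,4): δ = 105.00°  ·
  (0,5): δ = 137.32°  ·
  (1,2): δ = 68.52°  ·
  (1,3): δ = 14.15°  ✓
  (1,4): δ = 26.58°  ·
  (1,5): δ = 58.90°  ·
  (2,3): δ = 125.64°  ·
  (2,4): δ = 84.90°  ·
  (2,5): δ = 52.58°  ·
  (3,4): δ = 139.27°  ·
  (3,5): δ = 106.94°  ·
  (4,5): δ = 147.67°  ·
antipodal pairs: 2

count = 2; pairs: (0,2), (1,3)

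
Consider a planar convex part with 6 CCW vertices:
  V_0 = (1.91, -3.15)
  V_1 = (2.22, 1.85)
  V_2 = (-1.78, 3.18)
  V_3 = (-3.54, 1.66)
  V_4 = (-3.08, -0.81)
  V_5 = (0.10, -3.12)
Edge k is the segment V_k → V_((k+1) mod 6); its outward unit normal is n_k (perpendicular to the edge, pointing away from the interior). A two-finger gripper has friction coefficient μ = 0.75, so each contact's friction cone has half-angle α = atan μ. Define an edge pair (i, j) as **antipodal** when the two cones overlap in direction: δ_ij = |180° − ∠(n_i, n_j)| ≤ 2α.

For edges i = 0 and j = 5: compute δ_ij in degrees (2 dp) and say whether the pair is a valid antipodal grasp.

α = atan 0.75 = 36.87°;  2α = 73.74°
edge 0: e_0 = (+0.31, +5.00);  n_0 = (+0.9981, -0.0619)
edge 5: e_5 = (+1.81, -0.03);  n_5 = (-0.0166, -0.9999)
∠(n_0, n_5) = 87.40°
δ = |180° − 87.40°| = 92.60°
92.60° > 2α = 73.74°  →  invalid

δ = 92.60°, invalid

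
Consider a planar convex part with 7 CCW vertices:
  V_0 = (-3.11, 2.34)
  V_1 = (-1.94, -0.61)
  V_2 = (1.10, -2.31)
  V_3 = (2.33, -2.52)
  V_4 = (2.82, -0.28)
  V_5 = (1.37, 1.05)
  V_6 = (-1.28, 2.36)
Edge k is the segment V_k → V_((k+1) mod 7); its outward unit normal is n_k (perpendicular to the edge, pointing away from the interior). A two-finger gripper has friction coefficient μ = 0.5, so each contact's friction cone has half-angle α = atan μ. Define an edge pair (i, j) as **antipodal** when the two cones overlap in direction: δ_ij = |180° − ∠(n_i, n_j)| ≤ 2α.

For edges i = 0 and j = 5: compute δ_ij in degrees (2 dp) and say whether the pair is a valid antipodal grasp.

δ = 42.06°, valid

α = atan 0.5 = 26.57°;  2α = 53.13°
edge 0: e_0 = (+1.17, -2.95);  n_0 = (-0.9296, -0.3687)
edge 5: e_5 = (-2.65, +1.31);  n_5 = (+0.4431, +0.8964)
∠(n_0, n_5) = 137.94°
δ = |180° − 137.94°| = 42.06°
42.06° ≤ 2α = 53.13°  →  valid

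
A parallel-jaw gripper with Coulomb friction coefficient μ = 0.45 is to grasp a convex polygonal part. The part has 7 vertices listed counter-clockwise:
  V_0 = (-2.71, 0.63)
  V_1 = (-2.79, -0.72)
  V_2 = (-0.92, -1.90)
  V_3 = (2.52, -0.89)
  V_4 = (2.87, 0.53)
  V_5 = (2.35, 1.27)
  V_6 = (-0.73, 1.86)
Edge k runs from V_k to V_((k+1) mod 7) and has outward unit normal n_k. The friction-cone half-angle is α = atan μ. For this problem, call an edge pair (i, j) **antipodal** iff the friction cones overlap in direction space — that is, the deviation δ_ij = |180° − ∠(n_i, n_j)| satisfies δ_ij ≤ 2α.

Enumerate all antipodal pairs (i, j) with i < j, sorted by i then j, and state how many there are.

count = 7; pairs: (0,3), (0,4), (1,4), (1,5), (2,5), (2,6), (3,6)

α = atan 0.45 = 24.23°;  2α = 48.46°
n_0 = (-0.9982, +0.0592)
n_1 = (-0.5337, -0.8457)
n_2 = (+0.2817, -0.9595)
n_3 = (+0.9709, -0.2393)
n_4 = (+0.8182, +0.5749)
n_5 = (+0.1881, +0.9821)
n_6 = (-0.5277, +0.8494)
  (0,1): δ = 118.86°  ·
  (0,2): δ = 70.25°  ·
  (0,3): δ = 10.45°  ✓
  (0,4): δ = 38.49°  ✓
  (0,5): δ = 82.55°  ·
  (0,6): δ = 125.24°  ·
  (1,2): δ = 131.38°  ·
  (1,3): δ = 71.59°  ·
  (1,4): δ = 22.65°  ✓
  (1,5): δ = 21.41°  ✓
  (1,6): δ = 64.10°  ·
  (2,3): δ = 120.21°  ·
  (2,4): δ = 71.27°  ·
  (2,5): δ = 27.21°  ✓
  (2,6): δ = 15.49°  ✓
  (3,4): δ = 131.06°  ·
  (3,5): δ = 87.00°  ·
  (3,6): δ = 44.30°  ✓
  (4,5): δ = 135.94°  ·
  (4,6): δ = 93.25°  ·
  (5,6): δ = 137.31°  ·
antipodal pairs: 7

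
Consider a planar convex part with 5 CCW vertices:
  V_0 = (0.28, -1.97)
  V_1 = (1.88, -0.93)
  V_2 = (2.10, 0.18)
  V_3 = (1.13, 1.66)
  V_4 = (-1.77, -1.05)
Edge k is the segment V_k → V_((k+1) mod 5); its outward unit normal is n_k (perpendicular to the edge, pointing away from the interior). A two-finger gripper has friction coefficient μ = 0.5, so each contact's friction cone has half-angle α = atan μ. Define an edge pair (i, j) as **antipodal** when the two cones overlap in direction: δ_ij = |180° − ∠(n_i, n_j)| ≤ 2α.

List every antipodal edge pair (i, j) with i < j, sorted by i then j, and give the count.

α = atan 0.5 = 26.57°;  2α = 53.13°
n_0 = (+0.5450, -0.8384)
n_1 = (+0.9809, -0.1944)
n_2 = (+0.8364, +0.5482)
n_3 = (-0.6828, +0.7306)
n_4 = (-0.4094, -0.9123)
  (0,1): δ = 134.23°  ·
  (0,2): δ = 89.78°  ·
  (0,3): δ = 10.04°  ✓
  (0,4): δ = 122.81°  ·
  (1,2): δ = 135.55°  ·
  (1,3): δ = 35.73°  ✓
  (1,4): δ = 77.04°  ·
  (2,3): δ = 80.18°  ·
  (2,4): δ = 32.59°  ✓
  (3,4): δ = 67.23°  ·
antipodal pairs: 3

count = 3; pairs: (0,3), (1,3), (2,4)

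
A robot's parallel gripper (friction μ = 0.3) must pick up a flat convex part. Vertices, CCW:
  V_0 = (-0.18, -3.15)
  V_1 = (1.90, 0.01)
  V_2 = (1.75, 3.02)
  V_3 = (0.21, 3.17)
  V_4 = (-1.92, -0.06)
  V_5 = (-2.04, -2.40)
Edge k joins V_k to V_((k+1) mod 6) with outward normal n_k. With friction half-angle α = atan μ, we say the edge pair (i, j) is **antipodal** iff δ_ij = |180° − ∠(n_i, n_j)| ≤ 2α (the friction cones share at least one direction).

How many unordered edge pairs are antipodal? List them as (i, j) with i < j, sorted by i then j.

α = atan 0.3 = 16.70°;  2α = 33.40°
n_0 = (+0.8353, -0.5498)
n_1 = (+0.9988, +0.0498)
n_2 = (+0.0969, +0.9953)
n_3 = (-0.8348, +0.5505)
n_4 = (-0.9987, +0.0512)
n_5 = (-0.3740, -0.9274)
  (0,1): δ = 143.79°  ·
  (0,2): δ = 62.21°  ·
  (0,3): δ = 0.05°  ✓
  (0,4): δ = 30.42°  ✓
  (0,5): δ = 101.39°  ·
  (1,2): δ = 98.42°  ·
  (1,3): δ = 36.26°  ·
  (1,4): δ = 5.79°  ✓
  (1,5): δ = 65.19°  ·
  (2,3): δ = 117.84°  ·
  (2,4): δ = 87.37°  ·
  (2,5): δ = 16.40°  ✓
  (3,4): δ = 149.53°  ·
  (3,5): δ = 78.56°  ·
  (4,5): δ = 109.02°  ·
antipodal pairs: 4

count = 4; pairs: (0,3), (0,4), (1,4), (2,5)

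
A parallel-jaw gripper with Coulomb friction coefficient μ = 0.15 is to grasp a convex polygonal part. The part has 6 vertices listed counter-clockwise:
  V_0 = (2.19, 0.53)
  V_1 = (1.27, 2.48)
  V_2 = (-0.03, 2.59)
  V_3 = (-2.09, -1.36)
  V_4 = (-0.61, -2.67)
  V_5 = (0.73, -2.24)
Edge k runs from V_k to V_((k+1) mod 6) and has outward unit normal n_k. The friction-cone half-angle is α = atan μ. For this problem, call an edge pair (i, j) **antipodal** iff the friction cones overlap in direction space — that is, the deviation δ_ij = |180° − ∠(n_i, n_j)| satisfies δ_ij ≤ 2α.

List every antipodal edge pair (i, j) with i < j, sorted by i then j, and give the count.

count = 1; pairs: (2,5)

α = atan 0.15 = 8.53°;  2α = 17.06°
n_0 = (+0.9044, +0.4267)
n_1 = (+0.0843, +0.9964)
n_2 = (-0.8867, +0.4624)
n_3 = (-0.6628, -0.7488)
n_4 = (+0.3055, -0.9522)
n_5 = (+0.8846, -0.4663)
  (0,1): δ = 120.09°  ·
  (0,2): δ = 52.80°  ·
  (0,3): δ = 23.23°  ·
  (0,4): δ = 82.53°  ·
  (0,5): δ = 126.95°  ·
  (1,2): δ = 112.71°  ·
  (1,3): δ = 36.68°  ·
  (1,4): δ = 22.63°  ·
  (1,5): δ = 67.04°  ·
  (2,3): δ = 103.97°  ·
  (2,4): δ = 44.67°  ·
  (2,5): δ = 0.25°  ✓
  (3,4): δ = 120.70°  ·
  (3,5): δ = 76.28°  ·
  (4,5): δ = 135.58°  ·
antipodal pairs: 1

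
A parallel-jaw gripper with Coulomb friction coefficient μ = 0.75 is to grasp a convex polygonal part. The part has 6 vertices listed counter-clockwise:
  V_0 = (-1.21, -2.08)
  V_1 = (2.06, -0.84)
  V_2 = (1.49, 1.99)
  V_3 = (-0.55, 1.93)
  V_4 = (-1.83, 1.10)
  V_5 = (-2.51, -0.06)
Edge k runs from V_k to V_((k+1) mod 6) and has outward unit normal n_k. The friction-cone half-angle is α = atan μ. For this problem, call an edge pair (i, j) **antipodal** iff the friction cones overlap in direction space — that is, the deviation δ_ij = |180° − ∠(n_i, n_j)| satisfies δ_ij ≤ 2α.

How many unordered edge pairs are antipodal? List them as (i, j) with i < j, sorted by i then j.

α = atan 0.75 = 36.87°;  2α = 73.74°
n_0 = (+0.3546, -0.9350)
n_1 = (+0.9803, +0.1974)
n_2 = (-0.0294, +0.9996)
n_3 = (-0.5441, +0.8390)
n_4 = (-0.8627, +0.5057)
n_5 = (-0.8409, -0.5412)
  (0,1): δ = 99.38°  ·
  (0,2): δ = 19.08°  ✓
  (0,3): δ = 12.19°  ✓
  (0,4): δ = 38.85°  ✓
  (0,5): δ = 102.00°  ·
  (1,2): δ = 99.70°  ·
  (1,3): δ = 68.43°  ✓
  (1,4): δ = 41.77°  ✓
  (1,5): δ = 21.38°  ✓
  (2,3): δ = 148.72°  ·
  (2,4): δ = 122.06°  ·
  (2,5): δ = 58.92°  ✓
  (3,4): δ = 153.34°  ·
  (3,5): δ = 90.20°  ·
  (4,5): δ = 116.86°  ·
antipodal pairs: 7

count = 7; pairs: (0,2), (0,3), (0,4), (1,3), (1,4), (1,5), (2,5)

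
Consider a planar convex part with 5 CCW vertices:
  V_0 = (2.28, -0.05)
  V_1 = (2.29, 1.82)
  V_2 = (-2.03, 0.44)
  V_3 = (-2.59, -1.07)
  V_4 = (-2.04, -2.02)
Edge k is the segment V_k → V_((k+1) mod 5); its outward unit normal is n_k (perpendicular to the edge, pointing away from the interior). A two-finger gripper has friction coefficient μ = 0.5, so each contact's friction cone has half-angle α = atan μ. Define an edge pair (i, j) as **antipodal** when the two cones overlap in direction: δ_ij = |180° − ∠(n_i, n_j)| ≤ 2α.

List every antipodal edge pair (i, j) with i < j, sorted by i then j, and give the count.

α = atan 0.5 = 26.57°;  2α = 53.13°
n_0 = (+1.0000, -0.0053)
n_1 = (-0.3043, +0.9526)
n_2 = (-0.9376, +0.3477)
n_3 = (-0.8654, -0.5010)
n_4 = (+0.4149, -0.9099)
  (0,1): δ = 71.98°  ·
  (0,2): δ = 20.04°  ✓
  (0,3): δ = 30.37°  ✓
  (0,4): δ = 114.82°  ·
  (1,2): δ = 128.06°  ·
  (1,3): δ = 77.65°  ·
  (1,4): δ = 6.80°  ✓
  (2,3): δ = 129.58°  ·
  (2,4): δ = 45.14°  ✓
  (3,4): δ = 95.55°  ·
antipodal pairs: 4

count = 4; pairs: (0,2), (0,3), (1,4), (2,4)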